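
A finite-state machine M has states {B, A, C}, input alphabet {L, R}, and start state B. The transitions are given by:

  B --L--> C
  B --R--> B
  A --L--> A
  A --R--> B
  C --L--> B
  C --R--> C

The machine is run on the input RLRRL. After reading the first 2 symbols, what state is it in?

start at B
read 'R': B → B
read 'L': B → C
After 2 symbols: C.

C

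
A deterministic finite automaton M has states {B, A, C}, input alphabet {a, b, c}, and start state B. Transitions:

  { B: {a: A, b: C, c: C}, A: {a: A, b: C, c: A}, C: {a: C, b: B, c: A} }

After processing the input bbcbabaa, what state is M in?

C

Trace: B -b-> C -b-> B -c-> C -b-> B -a-> A -b-> C -a-> C -a-> C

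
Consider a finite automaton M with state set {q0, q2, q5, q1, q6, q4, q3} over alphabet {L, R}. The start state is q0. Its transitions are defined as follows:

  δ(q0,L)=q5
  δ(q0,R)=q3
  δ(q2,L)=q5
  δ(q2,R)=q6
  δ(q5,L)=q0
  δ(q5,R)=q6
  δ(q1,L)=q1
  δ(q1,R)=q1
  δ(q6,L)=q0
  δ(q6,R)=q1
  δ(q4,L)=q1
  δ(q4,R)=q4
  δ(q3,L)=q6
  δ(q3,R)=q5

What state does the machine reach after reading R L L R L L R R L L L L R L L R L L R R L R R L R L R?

Trace: q0 -R-> q3 -L-> q6 -L-> q0 -R-> q3 -L-> q6 -L-> q0 -R-> q3 -R-> q5 -L-> q0 -L-> q5 -L-> q0 -L-> q5 -R-> q6 -L-> q0 -L-> q5 -R-> q6 -L-> q0 -L-> q5 -R-> q6 -R-> q1 -L-> q1 -R-> q1 -R-> q1 -L-> q1 -R-> q1 -L-> q1 -R-> q1

q1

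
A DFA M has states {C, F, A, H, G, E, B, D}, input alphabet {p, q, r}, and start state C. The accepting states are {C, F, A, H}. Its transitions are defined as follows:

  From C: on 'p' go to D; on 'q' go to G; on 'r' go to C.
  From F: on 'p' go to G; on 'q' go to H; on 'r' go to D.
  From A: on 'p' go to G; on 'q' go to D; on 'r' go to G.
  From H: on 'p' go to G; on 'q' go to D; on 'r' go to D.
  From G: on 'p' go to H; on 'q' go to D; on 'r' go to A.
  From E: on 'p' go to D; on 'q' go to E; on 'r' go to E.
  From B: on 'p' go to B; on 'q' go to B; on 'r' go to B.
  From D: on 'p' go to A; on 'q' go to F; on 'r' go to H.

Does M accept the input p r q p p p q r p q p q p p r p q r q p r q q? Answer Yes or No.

Yes

start at C
read 'p': C → D
read 'r': D → H
read 'q': H → D
read 'p': D → A
read 'p': A → G
read 'p': G → H
read 'q': H → D
read 'r': D → H
read 'p': H → G
read 'q': G → D
read 'p': D → A
read 'q': A → D
read 'p': D → A
read 'p': A → G
read 'r': G → A
read 'p': A → G
read 'q': G → D
read 'r': D → H
read 'q': H → D
read 'p': D → A
read 'r': A → G
read 'q': G → D
read 'q': D → F
End state F is accepting.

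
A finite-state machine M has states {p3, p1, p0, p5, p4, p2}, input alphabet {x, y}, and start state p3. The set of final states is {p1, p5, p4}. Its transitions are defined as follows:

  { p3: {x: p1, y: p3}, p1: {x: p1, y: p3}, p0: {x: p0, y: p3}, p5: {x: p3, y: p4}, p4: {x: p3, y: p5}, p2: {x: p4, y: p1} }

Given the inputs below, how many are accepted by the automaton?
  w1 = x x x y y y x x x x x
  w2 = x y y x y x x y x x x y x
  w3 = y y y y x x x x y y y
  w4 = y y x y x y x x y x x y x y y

2

w1: Trace: p3 -x-> p1 -x-> p1 -x-> p1 -y-> p3 -y-> p3 -y-> p3 -x-> p1 -x-> p1 -x-> p1 -x-> p1 -x-> p1  → end p1, accepted
w2: Trace: p3 -x-> p1 -y-> p3 -y-> p3 -x-> p1 -y-> p3 -x-> p1 -x-> p1 -y-> p3 -x-> p1 -x-> p1 -x-> p1 -y-> p3 -x-> p1  → end p1, accepted
w3: Trace: p3 -y-> p3 -y-> p3 -y-> p3 -y-> p3 -x-> p1 -x-> p1 -x-> p1 -x-> p1 -y-> p3 -y-> p3 -y-> p3  → end p3, rejected
w4: Trace: p3 -y-> p3 -y-> p3 -x-> p1 -y-> p3 -x-> p1 -y-> p3 -x-> p1 -x-> p1 -y-> p3 -x-> p1 -x-> p1 -y-> p3 -x-> p1 -y-> p3 -y-> p3  → end p3, rejected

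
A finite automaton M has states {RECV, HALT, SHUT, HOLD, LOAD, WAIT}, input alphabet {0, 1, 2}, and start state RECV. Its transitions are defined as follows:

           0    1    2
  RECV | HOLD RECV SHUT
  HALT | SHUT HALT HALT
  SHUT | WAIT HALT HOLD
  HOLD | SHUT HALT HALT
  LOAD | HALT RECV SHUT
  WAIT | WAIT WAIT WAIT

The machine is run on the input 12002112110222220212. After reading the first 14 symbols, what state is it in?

start at RECV
read '1': RECV → RECV
read '2': RECV → SHUT
read '0': SHUT → WAIT
read '0': WAIT → WAIT
read '2': WAIT → WAIT
read '1': WAIT → WAIT
read '1': WAIT → WAIT
read '2': WAIT → WAIT
read '1': WAIT → WAIT
read '1': WAIT → WAIT
read '0': WAIT → WAIT
read '2': WAIT → WAIT
read '2': WAIT → WAIT
read '2': WAIT → WAIT
After 14 symbols: WAIT.

WAIT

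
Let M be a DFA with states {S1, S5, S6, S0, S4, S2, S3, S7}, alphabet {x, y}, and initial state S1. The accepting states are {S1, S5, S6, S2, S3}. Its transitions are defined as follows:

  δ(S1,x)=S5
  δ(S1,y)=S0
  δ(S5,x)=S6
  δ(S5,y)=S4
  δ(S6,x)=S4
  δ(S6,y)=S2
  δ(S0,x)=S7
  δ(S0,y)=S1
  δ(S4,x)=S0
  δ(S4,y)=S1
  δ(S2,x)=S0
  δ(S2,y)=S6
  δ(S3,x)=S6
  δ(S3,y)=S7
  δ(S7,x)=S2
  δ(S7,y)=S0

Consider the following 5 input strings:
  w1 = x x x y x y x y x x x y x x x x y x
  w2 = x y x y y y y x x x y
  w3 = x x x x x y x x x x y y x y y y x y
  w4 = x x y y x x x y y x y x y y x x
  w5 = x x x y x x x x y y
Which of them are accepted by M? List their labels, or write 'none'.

w1: S1 → S5 → S6 → S4 → S1 → S5 → S4 → S0 → S1 → S5 → S6 → S4 → S1 → S5 → S6 → S4 → S0 → S1 → S5  → end S5, accepted
w2: S1 → S5 → S4 → S0 → S1 → S0 → S1 → S0 → S7 → S2 → S0 → S1  → end S1, accepted
w3: S1 → S5 → S6 → S4 → S0 → S7 → S0 → S7 → S2 → S0 → S7 → S0 → S1 → S5 → S4 → S1 → S0 → S7 → S0  → end S0, rejected
w4: S1 → S5 → S6 → S2 → S6 → S4 → S0 → S7 → S0 → S1 → S5 → S4 → S0 → S1 → S0 → S7 → S2  → end S2, accepted
w5: S1 → S5 → S6 → S4 → S1 → S5 → S6 → S4 → S0 → S1 → S0  → end S0, rejected

w1, w2, w4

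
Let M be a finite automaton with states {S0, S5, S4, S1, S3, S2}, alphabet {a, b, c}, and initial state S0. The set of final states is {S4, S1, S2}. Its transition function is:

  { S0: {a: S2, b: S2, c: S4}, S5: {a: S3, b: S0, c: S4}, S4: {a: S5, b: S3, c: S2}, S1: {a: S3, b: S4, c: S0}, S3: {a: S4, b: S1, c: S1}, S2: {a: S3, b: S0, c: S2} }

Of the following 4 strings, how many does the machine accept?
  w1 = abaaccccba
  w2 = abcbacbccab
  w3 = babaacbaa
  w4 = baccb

3

w1: S0 → S2 → S0 → S2 → S3 → S1 → S0 → S4 → S2 → S0 → S2  → end S2, accepted
w2: S0 → S2 → S0 → S4 → S3 → S4 → S2 → S0 → S4 → S2 → S3 → S1  → end S1, accepted
w3: S0 → S2 → S3 → S1 → S3 → S4 → S2 → S0 → S2 → S3  → end S3, rejected
w4: S0 → S2 → S3 → S1 → S0 → S2  → end S2, accepted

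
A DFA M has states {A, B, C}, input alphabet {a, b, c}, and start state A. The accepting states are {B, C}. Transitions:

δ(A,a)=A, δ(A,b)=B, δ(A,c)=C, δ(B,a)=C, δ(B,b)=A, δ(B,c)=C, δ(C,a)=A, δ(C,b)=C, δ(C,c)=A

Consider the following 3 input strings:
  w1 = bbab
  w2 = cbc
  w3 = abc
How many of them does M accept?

2

w1: A → B → A → A → B  → end B, accepted
w2: A → C → C → A  → end A, rejected
w3: A → A → B → C  → end C, accepted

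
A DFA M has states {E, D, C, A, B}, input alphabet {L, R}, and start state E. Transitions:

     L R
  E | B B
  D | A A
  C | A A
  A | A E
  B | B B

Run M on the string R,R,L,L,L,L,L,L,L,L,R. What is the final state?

E → B → B → B → B → B → B → B → B → B → B → B

B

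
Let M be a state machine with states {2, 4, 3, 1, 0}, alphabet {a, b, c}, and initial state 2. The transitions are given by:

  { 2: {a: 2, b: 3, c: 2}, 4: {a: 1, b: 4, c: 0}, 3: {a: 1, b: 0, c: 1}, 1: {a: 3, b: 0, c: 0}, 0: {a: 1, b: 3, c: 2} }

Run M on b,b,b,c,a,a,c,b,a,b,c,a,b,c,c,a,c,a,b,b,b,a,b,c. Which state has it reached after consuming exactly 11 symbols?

Trace: 2 -b-> 3 -b-> 0 -b-> 3 -c-> 1 -a-> 3 -a-> 1 -c-> 0 -b-> 3 -a-> 1 -b-> 0 -c-> 2
After 11 symbols: 2.

2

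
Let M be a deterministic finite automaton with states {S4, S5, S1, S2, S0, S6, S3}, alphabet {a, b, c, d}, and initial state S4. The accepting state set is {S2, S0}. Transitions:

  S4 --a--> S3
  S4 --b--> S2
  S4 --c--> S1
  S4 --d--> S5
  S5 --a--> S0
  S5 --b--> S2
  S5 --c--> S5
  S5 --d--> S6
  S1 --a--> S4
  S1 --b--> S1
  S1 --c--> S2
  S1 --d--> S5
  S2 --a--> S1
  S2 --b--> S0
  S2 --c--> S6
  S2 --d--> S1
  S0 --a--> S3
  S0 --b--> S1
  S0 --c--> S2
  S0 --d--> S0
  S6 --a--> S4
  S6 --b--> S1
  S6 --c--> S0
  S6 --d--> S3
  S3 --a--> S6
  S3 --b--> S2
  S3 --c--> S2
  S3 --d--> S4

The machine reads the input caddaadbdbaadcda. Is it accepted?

Yes

S4 → S1 → S4 → S5 → S6 → S4 → S3 → S4 → S2 → S1 → S1 → S4 → S3 → S4 → S1 → S5 → S0
End state S0 is accepting.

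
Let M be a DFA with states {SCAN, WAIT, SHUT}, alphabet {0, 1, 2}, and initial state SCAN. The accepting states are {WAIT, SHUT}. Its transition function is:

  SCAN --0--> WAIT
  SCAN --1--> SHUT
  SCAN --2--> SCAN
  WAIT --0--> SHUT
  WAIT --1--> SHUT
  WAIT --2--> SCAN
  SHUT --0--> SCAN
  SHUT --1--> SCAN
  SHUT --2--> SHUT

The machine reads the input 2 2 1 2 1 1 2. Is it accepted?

start at SCAN
read '2': SCAN → SCAN
read '2': SCAN → SCAN
read '1': SCAN → SHUT
read '2': SHUT → SHUT
read '1': SHUT → SCAN
read '1': SCAN → SHUT
read '2': SHUT → SHUT
End state SHUT is accepting.

Yes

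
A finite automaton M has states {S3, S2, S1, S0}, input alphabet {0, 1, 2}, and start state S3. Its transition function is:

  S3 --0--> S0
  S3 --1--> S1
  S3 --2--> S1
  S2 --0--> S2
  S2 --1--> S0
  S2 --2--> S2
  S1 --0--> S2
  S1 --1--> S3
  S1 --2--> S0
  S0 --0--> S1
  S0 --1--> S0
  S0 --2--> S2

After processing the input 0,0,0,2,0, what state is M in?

start at S3
read '0': S3 → S0
read '0': S0 → S1
read '0': S1 → S2
read '2': S2 → S2
read '0': S2 → S2

S2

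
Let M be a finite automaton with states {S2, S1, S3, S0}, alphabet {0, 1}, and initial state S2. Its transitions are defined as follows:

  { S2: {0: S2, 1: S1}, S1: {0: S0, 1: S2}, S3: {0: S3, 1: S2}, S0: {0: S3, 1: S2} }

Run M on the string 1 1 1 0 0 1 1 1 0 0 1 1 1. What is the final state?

S1

Trace: S2 -1-> S1 -1-> S2 -1-> S1 -0-> S0 -0-> S3 -1-> S2 -1-> S1 -1-> S2 -0-> S2 -0-> S2 -1-> S1 -1-> S2 -1-> S1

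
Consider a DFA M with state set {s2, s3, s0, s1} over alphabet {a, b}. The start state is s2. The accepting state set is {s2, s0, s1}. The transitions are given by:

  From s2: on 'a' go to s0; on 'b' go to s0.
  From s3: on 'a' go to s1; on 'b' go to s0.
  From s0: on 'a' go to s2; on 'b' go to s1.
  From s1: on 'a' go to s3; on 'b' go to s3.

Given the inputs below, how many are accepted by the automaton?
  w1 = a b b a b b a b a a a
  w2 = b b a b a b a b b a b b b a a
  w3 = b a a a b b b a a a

w1:
  start at s2
  read 'a': s2 → s0
  read 'b': s0 → s1
  read 'b': s1 → s3
  read 'a': s3 → s1
  read 'b': s1 → s3
  read 'b': s3 → s0
  read 'a': s0 → s2
  read 'b': s2 → s0
  read 'a': s0 → s2
  read 'a': s2 → s0
  read 'a': s0 → s2
  end s2, accepted
w2:
  start at s2
  read 'b': s2 → s0
  read 'b': s0 → s1
  read 'a': s1 → s3
  read 'b': s3 → s0
  read 'a': s0 → s2
  read 'b': s2 → s0
  read 'a': s0 → s2
  read 'b': s2 → s0
  read 'b': s0 → s1
  read 'a': s1 → s3
  read 'b': s3 → s0
  read 'b': s0 → s1
  read 'b': s1 → s3
  read 'a': s3 → s1
  read 'a': s1 → s3
  end s3, rejected
w3:
  start at s2
  read 'b': s2 → s0
  read 'a': s0 → s2
  read 'a': s2 → s0
  read 'a': s0 → s2
  read 'b': s2 → s0
  read 'b': s0 → s1
  read 'b': s1 → s3
  read 'a': s3 → s1
  read 'a': s1 → s3
  read 'a': s3 → s1
  end s1, accepted

2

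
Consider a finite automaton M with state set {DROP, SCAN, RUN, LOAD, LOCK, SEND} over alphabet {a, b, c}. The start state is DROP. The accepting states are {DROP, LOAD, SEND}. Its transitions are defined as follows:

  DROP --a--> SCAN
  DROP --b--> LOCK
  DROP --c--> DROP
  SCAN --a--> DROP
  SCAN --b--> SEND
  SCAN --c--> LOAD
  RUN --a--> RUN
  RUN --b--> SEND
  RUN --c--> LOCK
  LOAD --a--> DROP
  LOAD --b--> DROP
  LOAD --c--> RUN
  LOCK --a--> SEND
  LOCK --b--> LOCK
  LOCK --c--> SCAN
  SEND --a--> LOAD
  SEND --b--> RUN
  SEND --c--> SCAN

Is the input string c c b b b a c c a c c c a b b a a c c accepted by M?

No

Trace: DROP -c-> DROP -c-> DROP -b-> LOCK -b-> LOCK -b-> LOCK -a-> SEND -c-> SCAN -c-> LOAD -a-> DROP -c-> DROP -c-> DROP -c-> DROP -a-> SCAN -b-> SEND -b-> RUN -a-> RUN -a-> RUN -c-> LOCK -c-> SCAN
End state SCAN is not accepting.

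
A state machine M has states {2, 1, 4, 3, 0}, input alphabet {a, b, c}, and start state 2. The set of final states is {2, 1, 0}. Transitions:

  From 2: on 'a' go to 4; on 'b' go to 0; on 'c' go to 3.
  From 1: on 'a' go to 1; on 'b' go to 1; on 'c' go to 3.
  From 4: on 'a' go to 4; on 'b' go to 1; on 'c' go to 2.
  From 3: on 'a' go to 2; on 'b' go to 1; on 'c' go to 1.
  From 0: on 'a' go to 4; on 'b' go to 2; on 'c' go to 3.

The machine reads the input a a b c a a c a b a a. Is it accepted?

Trace: 2 -a-> 4 -a-> 4 -b-> 1 -c-> 3 -a-> 2 -a-> 4 -c-> 2 -a-> 4 -b-> 1 -a-> 1 -a-> 1
End state 1 is accepting.

Yes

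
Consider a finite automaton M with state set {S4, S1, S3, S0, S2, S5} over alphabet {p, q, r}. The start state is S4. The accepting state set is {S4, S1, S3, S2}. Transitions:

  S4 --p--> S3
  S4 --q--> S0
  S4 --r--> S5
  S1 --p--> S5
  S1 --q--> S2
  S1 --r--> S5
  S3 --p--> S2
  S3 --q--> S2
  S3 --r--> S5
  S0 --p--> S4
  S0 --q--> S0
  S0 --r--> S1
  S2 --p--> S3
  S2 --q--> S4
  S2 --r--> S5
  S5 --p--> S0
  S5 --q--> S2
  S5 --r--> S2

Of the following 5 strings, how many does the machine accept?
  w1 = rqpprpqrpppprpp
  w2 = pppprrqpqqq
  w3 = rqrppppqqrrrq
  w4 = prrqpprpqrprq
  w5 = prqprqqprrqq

3

w1:
  start at S4
  read 'r': S4 → S5
  read 'q': S5 → S2
  read 'p': S2 → S3
  read 'p': S3 → S2
  read 'r': S2 → S5
  read 'p': S5 → S0
  read 'q': S0 → S0
  read 'r': S0 → S1
  read 'p': S1 → S5
  read 'p': S5 → S0
  read 'p': S0 → S4
  read 'p': S4 → S3
  read 'r': S3 → S5
  read 'p': S5 → S0
  read 'p': S0 → S4
  end S4, accepted
w2:
  start at S4
  read 'p': S4 → S3
  read 'p': S3 → S2
  read 'p': S2 → S3
  read 'p': S3 → S2
  read 'r': S2 → S5
  read 'r': S5 → S2
  read 'q': S2 → S4
  read 'p': S4 → S3
  read 'q': S3 → S2
  read 'q': S2 → S4
  read 'q': S4 → S0
  end S0, rejected
w3:
  start at S4
  read 'r': S4 → S5
  read 'q': S5 → S2
  read 'r': S2 → S5
  read 'p': S5 → S0
  read 'p': S0 → S4
  read 'p': S4 → S3
  read 'p': S3 → S2
  read 'q': S2 → S4
  read 'q': S4 → S0
  read 'r': S0 → S1
  read 'r': S1 → S5
  read 'r': S5 → S2
  read 'q': S2 → S4
  end S4, accepted
w4:
  start at S4
  read 'p': S4 → S3
  read 'r': S3 → S5
  read 'r': S5 → S2
  read 'q': S2 → S4
  read 'p': S4 → S3
  read 'p': S3 → S2
  read 'r': S2 → S5
  read 'p': S5 → S0
  read 'q': S0 → S0
  read 'r': S0 → S1
  read 'p': S1 → S5
  read 'r': S5 → S2
  read 'q': S2 → S4
  end S4, accepted
w5:
  start at S4
  read 'p': S4 → S3
  read 'r': S3 → S5
  read 'q': S5 → S2
  read 'p': S2 → S3
  read 'r': S3 → S5
  read 'q': S5 → S2
  read 'q': S2 → S4
  read 'p': S4 → S3
  read 'r': S3 → S5
  read 'r': S5 → S2
  read 'q': S2 → S4
  read 'q': S4 → S0
  end S0, rejected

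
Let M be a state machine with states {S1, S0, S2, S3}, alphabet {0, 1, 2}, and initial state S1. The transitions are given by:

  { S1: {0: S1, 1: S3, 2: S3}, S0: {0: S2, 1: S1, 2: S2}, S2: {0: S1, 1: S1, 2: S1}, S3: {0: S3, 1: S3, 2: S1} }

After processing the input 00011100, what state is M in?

S3

start at S1
read '0': S1 → S1
read '0': S1 → S1
read '0': S1 → S1
read '1': S1 → S3
read '1': S3 → S3
read '1': S3 → S3
read '0': S3 → S3
read '0': S3 → S3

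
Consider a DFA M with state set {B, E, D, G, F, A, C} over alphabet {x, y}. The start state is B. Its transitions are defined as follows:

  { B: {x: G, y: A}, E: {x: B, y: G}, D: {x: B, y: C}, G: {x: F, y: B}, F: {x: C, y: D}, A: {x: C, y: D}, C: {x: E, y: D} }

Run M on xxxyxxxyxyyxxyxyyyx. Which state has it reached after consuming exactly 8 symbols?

B → G → F → C → D → B → G → F → D
After 8 symbols: D.

D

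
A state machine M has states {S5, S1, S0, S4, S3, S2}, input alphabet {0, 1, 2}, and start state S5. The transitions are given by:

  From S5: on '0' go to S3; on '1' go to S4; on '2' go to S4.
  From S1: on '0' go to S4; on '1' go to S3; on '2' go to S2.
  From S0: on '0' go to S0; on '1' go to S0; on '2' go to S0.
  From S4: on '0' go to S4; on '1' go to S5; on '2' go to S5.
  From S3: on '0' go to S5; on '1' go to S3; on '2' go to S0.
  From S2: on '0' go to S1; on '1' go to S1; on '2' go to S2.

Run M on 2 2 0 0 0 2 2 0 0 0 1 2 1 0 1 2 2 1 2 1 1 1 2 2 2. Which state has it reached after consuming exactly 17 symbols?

S0

start at S5
read '2': S5 → S4
read '2': S4 → S5
read '0': S5 → S3
read '0': S3 → S5
read '0': S5 → S3
read '2': S3 → S0
read '2': S0 → S0
read '0': S0 → S0
read '0': S0 → S0
read '0': S0 → S0
read '1': S0 → S0
read '2': S0 → S0
read '1': S0 → S0
read '0': S0 → S0
read '1': S0 → S0
read '2': S0 → S0
read '2': S0 → S0
After 17 symbols: S0.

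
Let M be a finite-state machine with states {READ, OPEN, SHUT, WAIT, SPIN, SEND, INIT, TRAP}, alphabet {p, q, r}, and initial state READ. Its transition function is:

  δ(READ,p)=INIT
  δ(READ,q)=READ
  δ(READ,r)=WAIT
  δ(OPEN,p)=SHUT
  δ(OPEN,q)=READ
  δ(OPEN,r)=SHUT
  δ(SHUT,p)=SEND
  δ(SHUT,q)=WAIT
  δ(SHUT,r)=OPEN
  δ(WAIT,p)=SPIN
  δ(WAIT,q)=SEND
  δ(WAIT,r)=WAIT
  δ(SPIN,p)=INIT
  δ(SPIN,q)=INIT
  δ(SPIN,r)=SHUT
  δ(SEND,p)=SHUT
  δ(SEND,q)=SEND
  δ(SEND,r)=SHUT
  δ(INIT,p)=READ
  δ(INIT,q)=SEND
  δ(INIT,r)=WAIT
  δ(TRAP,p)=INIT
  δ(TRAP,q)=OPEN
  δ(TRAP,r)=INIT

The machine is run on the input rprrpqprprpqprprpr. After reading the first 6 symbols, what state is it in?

READ → WAIT → SPIN → SHUT → OPEN → SHUT → WAIT
After 6 symbols: WAIT.

WAIT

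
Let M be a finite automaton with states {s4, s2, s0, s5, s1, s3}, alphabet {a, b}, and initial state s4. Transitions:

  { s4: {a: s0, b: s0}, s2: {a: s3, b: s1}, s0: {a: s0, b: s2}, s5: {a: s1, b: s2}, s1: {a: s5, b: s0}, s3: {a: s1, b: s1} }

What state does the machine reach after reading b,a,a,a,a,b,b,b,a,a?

s0

s4 → s0 → s0 → s0 → s0 → s0 → s2 → s1 → s0 → s0 → s0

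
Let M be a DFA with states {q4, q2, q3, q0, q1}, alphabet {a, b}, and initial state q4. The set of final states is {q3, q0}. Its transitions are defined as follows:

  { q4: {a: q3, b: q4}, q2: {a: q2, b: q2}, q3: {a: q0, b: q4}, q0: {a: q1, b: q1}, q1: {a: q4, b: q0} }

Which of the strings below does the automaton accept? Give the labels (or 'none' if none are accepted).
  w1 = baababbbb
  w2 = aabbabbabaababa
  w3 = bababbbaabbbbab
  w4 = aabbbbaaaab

w2, w3

w1: q4 → q4 → q3 → q0 → q1 → q4 → q4 → q4 → q4 → q4  → end q4, rejected
w2: q4 → q3 → q0 → q1 → q0 → q1 → q0 → q1 → q4 → q4 → q3 → q0 → q1 → q4 → q4 → q3  → end q3, accepted
w3: q4 → q4 → q3 → q4 → q3 → q4 → q4 → q4 → q3 → q0 → q1 → q0 → q1 → q0 → q1 → q0  → end q0, accepted
w4: q4 → q3 → q0 → q1 → q0 → q1 → q0 → q1 → q4 → q3 → q0 → q1  → end q1, rejected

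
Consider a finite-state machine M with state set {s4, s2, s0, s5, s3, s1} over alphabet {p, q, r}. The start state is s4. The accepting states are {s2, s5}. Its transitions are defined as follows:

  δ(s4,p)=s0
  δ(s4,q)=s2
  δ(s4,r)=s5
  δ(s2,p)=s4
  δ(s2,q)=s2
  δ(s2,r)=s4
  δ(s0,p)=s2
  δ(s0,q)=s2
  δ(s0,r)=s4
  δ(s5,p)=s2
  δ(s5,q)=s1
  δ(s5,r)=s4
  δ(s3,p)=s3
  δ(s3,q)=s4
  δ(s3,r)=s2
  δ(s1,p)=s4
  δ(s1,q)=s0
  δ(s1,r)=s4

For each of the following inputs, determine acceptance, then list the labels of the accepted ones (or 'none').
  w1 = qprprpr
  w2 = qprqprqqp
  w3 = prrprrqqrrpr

w2

w1: Trace: s4 -q-> s2 -p-> s4 -r-> s5 -p-> s2 -r-> s4 -p-> s0 -r-> s4  → end s4, rejected
w2: Trace: s4 -q-> s2 -p-> s4 -r-> s5 -q-> s1 -p-> s4 -r-> s5 -q-> s1 -q-> s0 -p-> s2  → end s2, accepted
w3: Trace: s4 -p-> s0 -r-> s4 -r-> s5 -p-> s2 -r-> s4 -r-> s5 -q-> s1 -q-> s0 -r-> s4 -r-> s5 -p-> s2 -r-> s4  → end s4, rejected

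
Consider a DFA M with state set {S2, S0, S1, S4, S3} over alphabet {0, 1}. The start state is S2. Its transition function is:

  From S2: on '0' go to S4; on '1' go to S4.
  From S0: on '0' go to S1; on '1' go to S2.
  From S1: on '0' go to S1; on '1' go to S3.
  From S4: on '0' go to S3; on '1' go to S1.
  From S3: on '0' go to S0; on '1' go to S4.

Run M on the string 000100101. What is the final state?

start at S2
read '0': S2 → S4
read '0': S4 → S3
read '0': S3 → S0
read '1': S0 → S2
read '0': S2 → S4
read '0': S4 → S3
read '1': S3 → S4
read '0': S4 → S3
read '1': S3 → S4

S4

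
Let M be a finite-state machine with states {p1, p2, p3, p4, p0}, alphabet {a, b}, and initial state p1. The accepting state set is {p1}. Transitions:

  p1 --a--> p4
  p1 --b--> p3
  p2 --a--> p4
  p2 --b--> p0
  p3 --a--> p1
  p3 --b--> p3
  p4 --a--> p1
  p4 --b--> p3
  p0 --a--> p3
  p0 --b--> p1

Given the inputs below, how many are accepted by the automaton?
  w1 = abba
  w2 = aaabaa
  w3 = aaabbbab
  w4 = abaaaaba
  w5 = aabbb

w1: p1 → p4 → p3 → p3 → p1  → end p1, accepted
w2: p1 → p4 → p1 → p4 → p3 → p1 → p4  → end p4, rejected
w3: p1 → p4 → p1 → p4 → p3 → p3 → p3 → p1 → p3  → end p3, rejected
w4: p1 → p4 → p3 → p1 → p4 → p1 → p4 → p3 → p1  → end p1, accepted
w5: p1 → p4 → p1 → p3 → p3 → p3  → end p3, rejected

2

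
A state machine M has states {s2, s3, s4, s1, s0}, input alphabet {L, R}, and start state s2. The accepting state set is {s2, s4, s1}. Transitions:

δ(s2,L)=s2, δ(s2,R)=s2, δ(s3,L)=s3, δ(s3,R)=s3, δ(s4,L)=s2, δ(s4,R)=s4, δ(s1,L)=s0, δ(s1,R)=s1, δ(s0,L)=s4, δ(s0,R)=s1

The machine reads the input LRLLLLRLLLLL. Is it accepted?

Yes

s2 → s2 → s2 → s2 → s2 → s2 → s2 → s2 → s2 → s2 → s2 → s2 → s2
End state s2 is accepting.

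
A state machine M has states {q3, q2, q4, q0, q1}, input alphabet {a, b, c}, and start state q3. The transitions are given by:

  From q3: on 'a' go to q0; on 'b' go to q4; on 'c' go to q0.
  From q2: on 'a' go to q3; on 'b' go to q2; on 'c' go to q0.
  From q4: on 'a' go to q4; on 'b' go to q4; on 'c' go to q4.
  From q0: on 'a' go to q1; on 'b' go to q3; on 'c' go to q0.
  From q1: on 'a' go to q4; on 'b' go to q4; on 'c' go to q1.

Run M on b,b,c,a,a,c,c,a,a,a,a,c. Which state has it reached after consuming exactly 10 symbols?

q4

Trace: q3 -b-> q4 -b-> q4 -c-> q4 -a-> q4 -a-> q4 -c-> q4 -c-> q4 -a-> q4 -a-> q4 -a-> q4
After 10 symbols: q4.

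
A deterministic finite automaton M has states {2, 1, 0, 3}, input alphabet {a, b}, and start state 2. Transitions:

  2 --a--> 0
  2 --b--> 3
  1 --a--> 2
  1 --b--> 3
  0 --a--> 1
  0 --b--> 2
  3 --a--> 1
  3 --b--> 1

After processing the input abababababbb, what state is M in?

1

start at 2
read 'a': 2 → 0
read 'b': 0 → 2
read 'a': 2 → 0
read 'b': 0 → 2
read 'a': 2 → 0
read 'b': 0 → 2
read 'a': 2 → 0
read 'b': 0 → 2
read 'a': 2 → 0
read 'b': 0 → 2
read 'b': 2 → 3
read 'b': 3 → 1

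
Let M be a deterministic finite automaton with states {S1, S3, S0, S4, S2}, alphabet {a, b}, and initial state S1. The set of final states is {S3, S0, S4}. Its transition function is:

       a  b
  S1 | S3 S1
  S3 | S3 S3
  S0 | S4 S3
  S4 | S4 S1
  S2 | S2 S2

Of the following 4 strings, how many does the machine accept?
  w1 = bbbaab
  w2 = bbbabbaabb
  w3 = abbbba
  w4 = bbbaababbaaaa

w1: Trace: S1 -b-> S1 -b-> S1 -b-> S1 -a-> S3 -a-> S3 -b-> S3  → end S3, accepted
w2: Trace: S1 -b-> S1 -b-> S1 -b-> S1 -a-> S3 -b-> S3 -b-> S3 -a-> S3 -a-> S3 -b-> S3 -b-> S3  → end S3, accepted
w3: Trace: S1 -a-> S3 -b-> S3 -b-> S3 -b-> S3 -b-> S3 -a-> S3  → end S3, accepted
w4: Trace: S1 -b-> S1 -b-> S1 -b-> S1 -a-> S3 -a-> S3 -b-> S3 -a-> S3 -b-> S3 -b-> S3 -a-> S3 -a-> S3 -a-> S3 -a-> S3  → end S3, accepted

4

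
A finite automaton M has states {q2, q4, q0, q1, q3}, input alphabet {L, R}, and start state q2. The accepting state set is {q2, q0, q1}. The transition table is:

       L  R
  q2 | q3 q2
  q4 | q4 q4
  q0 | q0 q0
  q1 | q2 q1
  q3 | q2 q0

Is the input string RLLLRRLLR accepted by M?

Yes

start at q2
read 'R': q2 → q2
read 'L': q2 → q3
read 'L': q3 → q2
read 'L': q2 → q3
read 'R': q3 → q0
read 'R': q0 → q0
read 'L': q0 → q0
read 'L': q0 → q0
read 'R': q0 → q0
End state q0 is accepting.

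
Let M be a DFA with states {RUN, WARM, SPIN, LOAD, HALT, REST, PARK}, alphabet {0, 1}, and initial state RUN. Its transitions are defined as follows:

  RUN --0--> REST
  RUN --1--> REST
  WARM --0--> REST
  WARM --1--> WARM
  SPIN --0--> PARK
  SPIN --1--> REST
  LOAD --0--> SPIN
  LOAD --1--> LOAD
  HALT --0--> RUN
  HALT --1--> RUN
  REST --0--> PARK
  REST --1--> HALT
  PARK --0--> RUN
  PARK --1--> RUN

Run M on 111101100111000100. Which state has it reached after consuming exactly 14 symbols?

start at RUN
read '1': RUN → REST
read '1': REST → HALT
read '1': HALT → RUN
read '1': RUN → REST
read '0': REST → PARK
read '1': PARK → RUN
read '1': RUN → REST
read '0': REST → PARK
read '0': PARK → RUN
read '1': RUN → REST
read '1': REST → HALT
read '1': HALT → RUN
read '0': RUN → REST
read '0': REST → PARK
After 14 symbols: PARK.

PARK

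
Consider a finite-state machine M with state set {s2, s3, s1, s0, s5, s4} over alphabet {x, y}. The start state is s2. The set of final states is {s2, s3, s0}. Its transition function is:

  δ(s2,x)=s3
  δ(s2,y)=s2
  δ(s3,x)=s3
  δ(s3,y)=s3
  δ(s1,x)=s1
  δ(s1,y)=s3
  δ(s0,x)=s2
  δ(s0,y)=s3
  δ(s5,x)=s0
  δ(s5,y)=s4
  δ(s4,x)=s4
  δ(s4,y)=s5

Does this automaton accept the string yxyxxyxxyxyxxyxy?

Trace: s2 -y-> s2 -x-> s3 -y-> s3 -x-> s3 -x-> s3 -y-> s3 -x-> s3 -x-> s3 -y-> s3 -x-> s3 -y-> s3 -x-> s3 -x-> s3 -y-> s3 -x-> s3 -y-> s3
End state s3 is accepting.

Yes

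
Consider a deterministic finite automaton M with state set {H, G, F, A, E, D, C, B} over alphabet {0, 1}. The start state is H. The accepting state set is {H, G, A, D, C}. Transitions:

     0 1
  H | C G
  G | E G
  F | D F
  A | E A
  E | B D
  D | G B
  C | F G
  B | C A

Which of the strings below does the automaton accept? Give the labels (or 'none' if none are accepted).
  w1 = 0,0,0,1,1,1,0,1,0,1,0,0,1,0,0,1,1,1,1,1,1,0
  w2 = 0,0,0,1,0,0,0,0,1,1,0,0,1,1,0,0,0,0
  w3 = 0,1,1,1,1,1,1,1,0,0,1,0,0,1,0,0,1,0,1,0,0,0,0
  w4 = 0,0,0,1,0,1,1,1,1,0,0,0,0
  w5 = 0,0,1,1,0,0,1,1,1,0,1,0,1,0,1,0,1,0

w1:
  start at H
  read '0': H → C
  read '0': C → F
  read '0': F → D
  read '1': D → B
  read '1': B → A
  read '1': A → A
  read '0': A → E
  read '1': E → D
  read '0': D → G
  read '1': G → G
  read '0': G → E
  read '0': E → B
  read '1': B → A
  read '0': A → E
  read '0': E → B
  read '1': B → A
  read '1': A → A
  read '1': A → A
  read '1': A → A
  read '1': A → A
  read '1': A → A
  read '0': A → E
  end E, rejected
w2:
  start at H
  read '0': H → C
  read '0': C → F
  read '0': F → D
  read '1': D → B
  read '0': B → C
  read '0': C → F
  read '0': F → D
  read '0': D → G
  read '1': G → G
  read '1': G → G
  read '0': G → E
  read '0': E → B
  read '1': B → A
  read '1': A → A
  read '0': A → E
  read '0': E → B
  read '0': B → C
  read '0': C → F
  end F, rejected
w3:
  start at H
  read '0': H → C
  read '1': C → G
  read '1': G → G
  read '1': G → G
  read '1': G → G
  read '1': G → G
  read '1': G → G
  read '1': G → G
  read '0': G → E
  read '0': E → B
  read '1': B → A
  read '0': A → E
  read '0': E → B
  read '1': B → A
  read '0': A → E
  read '0': E → B
  read '1': B → A
  read '0': A → E
  read '1': E → D
  read '0': D → G
  read '0': G → E
  read '0': E → B
  read '0': B → C
  end C, accepted
w4:
  start at H
  read '0': H → C
  read '0': C → F
  read '0': F → D
  read '1': D → B
  read '0': B → C
  read '1': C → G
  read '1': G → G
  read '1': G → G
  read '1': G → G
  read '0': G → E
  read '0': E → B
  read '0': B → C
  read '0': C → F
  end F, rejected
w5:
  start at H
  read '0': H → C
  read '0': C → F
  read '1': F → F
  read '1': F → F
  read '0': F → D
  read '0': D → G
  read '1': G → G
  read '1': G → G
  read '1': G → G
  read '0': G → E
  read '1': E → D
  read '0': D → G
  read '1': G → G
  read '0': G → E
  read '1': E → D
  read '0': D → G
  read '1': G → G
  read '0': G → E
  end E, rejected

w3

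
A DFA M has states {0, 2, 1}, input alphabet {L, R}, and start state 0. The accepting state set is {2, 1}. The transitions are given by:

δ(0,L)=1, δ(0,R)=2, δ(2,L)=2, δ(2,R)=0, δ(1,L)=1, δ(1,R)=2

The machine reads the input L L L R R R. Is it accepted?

Yes

start at 0
read 'L': 0 → 1
read 'L': 1 → 1
read 'L': 1 → 1
read 'R': 1 → 2
read 'R': 2 → 0
read 'R': 0 → 2
End state 2 is accepting.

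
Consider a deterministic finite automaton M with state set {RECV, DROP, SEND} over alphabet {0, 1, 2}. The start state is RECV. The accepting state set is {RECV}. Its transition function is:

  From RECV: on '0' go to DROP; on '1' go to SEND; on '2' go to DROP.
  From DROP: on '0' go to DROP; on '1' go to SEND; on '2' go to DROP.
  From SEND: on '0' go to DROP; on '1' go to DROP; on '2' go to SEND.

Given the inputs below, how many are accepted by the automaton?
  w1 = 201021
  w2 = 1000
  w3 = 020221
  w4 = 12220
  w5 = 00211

w1: RECV → DROP → DROP → SEND → DROP → DROP → SEND  → end SEND, rejected
w2: RECV → SEND → DROP → DROP → DROP  → end DROP, rejected
w3: RECV → DROP → DROP → DROP → DROP → DROP → SEND  → end SEND, rejected
w4: RECV → SEND → SEND → SEND → SEND → DROP  → end DROP, rejected
w5: RECV → DROP → DROP → DROP → SEND → DROP  → end DROP, rejected

0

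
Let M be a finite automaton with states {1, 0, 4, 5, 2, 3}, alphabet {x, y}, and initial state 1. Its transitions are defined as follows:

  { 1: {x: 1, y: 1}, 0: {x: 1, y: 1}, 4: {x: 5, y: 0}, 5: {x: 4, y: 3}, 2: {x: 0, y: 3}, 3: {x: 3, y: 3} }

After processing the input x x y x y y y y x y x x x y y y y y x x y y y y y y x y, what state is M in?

Trace: 1 -x-> 1 -x-> 1 -y-> 1 -x-> 1 -y-> 1 -y-> 1 -y-> 1 -y-> 1 -x-> 1 -y-> 1 -x-> 1 -x-> 1 -x-> 1 -y-> 1 -y-> 1 -y-> 1 -y-> 1 -y-> 1 -x-> 1 -x-> 1 -y-> 1 -y-> 1 -y-> 1 -y-> 1 -y-> 1 -y-> 1 -x-> 1 -y-> 1

1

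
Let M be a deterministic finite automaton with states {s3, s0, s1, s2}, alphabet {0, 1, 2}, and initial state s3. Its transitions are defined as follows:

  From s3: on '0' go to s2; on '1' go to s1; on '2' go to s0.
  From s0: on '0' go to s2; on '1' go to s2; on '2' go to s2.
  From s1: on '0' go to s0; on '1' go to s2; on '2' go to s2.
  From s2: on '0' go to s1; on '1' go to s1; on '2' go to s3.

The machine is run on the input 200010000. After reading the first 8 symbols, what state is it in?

Trace: s3 -2-> s0 -0-> s2 -0-> s1 -0-> s0 -1-> s2 -0-> s1 -0-> s0 -0-> s2
After 8 symbols: s2.

s2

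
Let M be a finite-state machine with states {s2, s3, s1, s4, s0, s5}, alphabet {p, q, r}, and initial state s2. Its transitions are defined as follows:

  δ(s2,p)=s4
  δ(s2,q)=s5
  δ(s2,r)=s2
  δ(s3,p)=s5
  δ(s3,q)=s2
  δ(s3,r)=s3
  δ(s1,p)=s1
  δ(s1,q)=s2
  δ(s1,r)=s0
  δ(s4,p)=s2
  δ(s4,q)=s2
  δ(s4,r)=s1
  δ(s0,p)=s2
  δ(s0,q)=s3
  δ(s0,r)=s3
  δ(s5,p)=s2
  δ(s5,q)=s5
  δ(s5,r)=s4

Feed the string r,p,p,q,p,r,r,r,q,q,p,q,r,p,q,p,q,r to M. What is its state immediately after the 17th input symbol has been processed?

s5

start at s2
read 'r': s2 → s2
read 'p': s2 → s4
read 'p': s4 → s2
read 'q': s2 → s5
read 'p': s5 → s2
read 'r': s2 → s2
read 'r': s2 → s2
read 'r': s2 → s2
read 'q': s2 → s5
read 'q': s5 → s5
read 'p': s5 → s2
read 'q': s2 → s5
read 'r': s5 → s4
read 'p': s4 → s2
read 'q': s2 → s5
read 'p': s5 → s2
read 'q': s2 → s5
After 17 symbols: s5.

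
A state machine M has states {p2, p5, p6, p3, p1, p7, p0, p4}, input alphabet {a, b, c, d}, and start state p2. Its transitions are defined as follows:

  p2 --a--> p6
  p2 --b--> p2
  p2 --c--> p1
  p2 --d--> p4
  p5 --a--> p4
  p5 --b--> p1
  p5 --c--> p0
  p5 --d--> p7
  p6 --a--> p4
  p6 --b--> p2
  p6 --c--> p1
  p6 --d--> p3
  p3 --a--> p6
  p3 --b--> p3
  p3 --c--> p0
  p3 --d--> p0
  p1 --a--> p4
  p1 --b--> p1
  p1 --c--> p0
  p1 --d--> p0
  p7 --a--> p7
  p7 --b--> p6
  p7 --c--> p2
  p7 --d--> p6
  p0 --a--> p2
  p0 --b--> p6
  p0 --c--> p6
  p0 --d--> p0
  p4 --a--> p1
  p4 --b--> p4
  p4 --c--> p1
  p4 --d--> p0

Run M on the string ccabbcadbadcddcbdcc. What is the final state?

start at p2
read 'c': p2 → p1
read 'c': p1 → p0
read 'a': p0 → p2
read 'b': p2 → p2
read 'b': p2 → p2
read 'c': p2 → p1
read 'a': p1 → p4
read 'd': p4 → p0
read 'b': p0 → p6
read 'a': p6 → p4
read 'd': p4 → p0
read 'c': p0 → p6
read 'd': p6 → p3
read 'd': p3 → p0
read 'c': p0 → p6
read 'b': p6 → p2
read 'd': p2 → p4
read 'c': p4 → p1
read 'c': p1 → p0

p0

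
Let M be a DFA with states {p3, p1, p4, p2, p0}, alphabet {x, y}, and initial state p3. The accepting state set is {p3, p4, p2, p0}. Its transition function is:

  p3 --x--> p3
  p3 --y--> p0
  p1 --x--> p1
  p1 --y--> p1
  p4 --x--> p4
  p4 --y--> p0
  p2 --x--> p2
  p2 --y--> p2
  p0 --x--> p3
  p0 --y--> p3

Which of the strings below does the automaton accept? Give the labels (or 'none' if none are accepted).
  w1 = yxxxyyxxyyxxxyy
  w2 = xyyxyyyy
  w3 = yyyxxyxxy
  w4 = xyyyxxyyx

w1, w2, w3, w4

w1: p3 → p0 → p3 → p3 → p3 → p0 → p3 → p3 → p3 → p0 → p3 → p3 → p3 → p3 → p0 → p3  → end p3, accepted
w2: p3 → p3 → p0 → p3 → p3 → p0 → p3 → p0 → p3  → end p3, accepted
w3: p3 → p0 → p3 → p0 → p3 → p3 → p0 → p3 → p3 → p0  → end p0, accepted
w4: p3 → p3 → p0 → p3 → p0 → p3 → p3 → p0 → p3 → p3  → end p3, accepted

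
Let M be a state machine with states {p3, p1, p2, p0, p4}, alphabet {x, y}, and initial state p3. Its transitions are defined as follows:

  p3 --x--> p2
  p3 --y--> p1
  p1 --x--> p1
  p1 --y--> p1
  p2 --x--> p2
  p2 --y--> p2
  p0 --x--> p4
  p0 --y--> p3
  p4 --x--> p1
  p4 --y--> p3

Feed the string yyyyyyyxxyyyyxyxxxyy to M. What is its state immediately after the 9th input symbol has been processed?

p1

p3 → p1 → p1 → p1 → p1 → p1 → p1 → p1 → p1 → p1
After 9 symbols: p1.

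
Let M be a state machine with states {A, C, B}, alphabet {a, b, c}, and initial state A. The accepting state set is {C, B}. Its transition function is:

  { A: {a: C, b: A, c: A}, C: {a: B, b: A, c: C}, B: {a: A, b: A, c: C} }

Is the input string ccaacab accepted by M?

Trace: A -c-> A -c-> A -a-> C -a-> B -c-> C -a-> B -b-> A
End state A is not accepting.

No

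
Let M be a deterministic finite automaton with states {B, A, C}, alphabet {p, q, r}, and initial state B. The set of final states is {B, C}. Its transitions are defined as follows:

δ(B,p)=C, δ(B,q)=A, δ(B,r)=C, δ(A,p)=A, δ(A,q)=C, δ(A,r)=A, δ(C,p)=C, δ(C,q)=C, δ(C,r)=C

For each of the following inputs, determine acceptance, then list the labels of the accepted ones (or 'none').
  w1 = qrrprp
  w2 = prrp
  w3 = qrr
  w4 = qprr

w1: Trace: B -q-> A -r-> A -r-> A -p-> A -r-> A -p-> A  → end A, rejected
w2: Trace: B -p-> C -r-> C -r-> C -p-> C  → end C, accepted
w3: Trace: B -q-> A -r-> A -r-> A  → end A, rejected
w4: Trace: B -q-> A -p-> A -r-> A -r-> A  → end A, rejected

w2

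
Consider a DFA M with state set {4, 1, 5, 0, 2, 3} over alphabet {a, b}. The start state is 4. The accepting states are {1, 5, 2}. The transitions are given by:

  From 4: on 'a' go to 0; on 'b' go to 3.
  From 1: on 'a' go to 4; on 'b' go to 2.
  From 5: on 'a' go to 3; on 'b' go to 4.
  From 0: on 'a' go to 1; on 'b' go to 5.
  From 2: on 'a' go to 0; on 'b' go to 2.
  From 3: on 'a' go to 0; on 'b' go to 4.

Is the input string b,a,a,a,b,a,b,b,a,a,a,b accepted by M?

4 → 3 → 0 → 1 → 4 → 3 → 0 → 5 → 4 → 0 → 1 → 4 → 3
End state 3 is not accepting.

No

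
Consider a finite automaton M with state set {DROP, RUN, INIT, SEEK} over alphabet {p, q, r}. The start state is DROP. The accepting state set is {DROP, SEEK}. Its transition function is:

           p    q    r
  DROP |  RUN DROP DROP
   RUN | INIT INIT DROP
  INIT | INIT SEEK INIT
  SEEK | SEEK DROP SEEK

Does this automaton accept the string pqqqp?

No

DROP → RUN → INIT → SEEK → DROP → RUN
End state RUN is not accepting.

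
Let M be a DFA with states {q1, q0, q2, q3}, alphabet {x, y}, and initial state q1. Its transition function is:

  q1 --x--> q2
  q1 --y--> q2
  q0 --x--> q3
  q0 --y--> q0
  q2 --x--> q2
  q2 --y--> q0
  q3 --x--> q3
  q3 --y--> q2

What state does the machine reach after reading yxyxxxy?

q2

q1 → q2 → q2 → q0 → q3 → q3 → q3 → q2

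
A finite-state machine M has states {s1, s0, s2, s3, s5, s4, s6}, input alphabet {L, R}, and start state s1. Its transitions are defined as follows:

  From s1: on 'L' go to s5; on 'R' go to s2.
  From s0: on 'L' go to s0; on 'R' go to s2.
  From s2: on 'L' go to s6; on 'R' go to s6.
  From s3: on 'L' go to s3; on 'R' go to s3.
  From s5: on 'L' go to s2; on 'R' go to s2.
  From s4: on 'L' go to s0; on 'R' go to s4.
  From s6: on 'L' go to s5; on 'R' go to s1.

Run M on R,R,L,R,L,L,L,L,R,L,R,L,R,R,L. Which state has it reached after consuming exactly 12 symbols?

s6

Trace: s1 -R-> s2 -R-> s6 -L-> s5 -R-> s2 -L-> s6 -L-> s5 -L-> s2 -L-> s6 -R-> s1 -L-> s5 -R-> s2 -L-> s6
After 12 symbols: s6.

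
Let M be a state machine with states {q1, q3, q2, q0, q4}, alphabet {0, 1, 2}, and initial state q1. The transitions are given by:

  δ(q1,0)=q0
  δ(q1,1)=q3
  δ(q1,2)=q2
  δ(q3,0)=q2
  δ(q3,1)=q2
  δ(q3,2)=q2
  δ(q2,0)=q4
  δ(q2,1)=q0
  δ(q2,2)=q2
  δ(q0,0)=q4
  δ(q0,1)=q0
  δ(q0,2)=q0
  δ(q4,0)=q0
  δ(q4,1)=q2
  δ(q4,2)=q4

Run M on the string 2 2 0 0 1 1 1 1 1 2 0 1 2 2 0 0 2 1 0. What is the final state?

q4

q1 → q2 → q2 → q4 → q0 → q0 → q0 → q0 → q0 → q0 → q0 → q4 → q2 → q2 → q2 → q4 → q0 → q0 → q0 → q4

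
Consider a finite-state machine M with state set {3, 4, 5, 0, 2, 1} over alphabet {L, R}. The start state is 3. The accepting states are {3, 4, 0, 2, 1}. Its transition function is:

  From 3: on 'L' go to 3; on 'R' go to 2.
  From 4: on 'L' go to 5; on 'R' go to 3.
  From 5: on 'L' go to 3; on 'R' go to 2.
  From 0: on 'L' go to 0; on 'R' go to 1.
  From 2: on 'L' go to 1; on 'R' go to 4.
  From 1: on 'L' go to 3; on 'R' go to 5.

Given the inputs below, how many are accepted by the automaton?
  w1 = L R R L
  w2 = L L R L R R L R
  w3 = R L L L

w1:
  start at 3
  read 'L': 3 → 3
  read 'R': 3 → 2
  read 'R': 2 → 4
  read 'L': 4 → 5
  end 5, rejected
w2:
  start at 3
  read 'L': 3 → 3
  read 'L': 3 → 3
  read 'R': 3 → 2
  read 'L': 2 → 1
  read 'R': 1 → 5
  read 'R': 5 → 2
  read 'L': 2 → 1
  read 'R': 1 → 5
  end 5, rejected
w3:
  start at 3
  read 'R': 3 → 2
  read 'L': 2 → 1
  read 'L': 1 → 3
  read 'L': 3 → 3
  end 3, accepted

1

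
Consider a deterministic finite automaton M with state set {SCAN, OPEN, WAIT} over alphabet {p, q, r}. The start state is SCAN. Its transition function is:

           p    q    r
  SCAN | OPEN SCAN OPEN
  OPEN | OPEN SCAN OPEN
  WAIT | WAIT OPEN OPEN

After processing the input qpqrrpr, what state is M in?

SCAN → SCAN → OPEN → SCAN → OPEN → OPEN → OPEN → OPEN

OPEN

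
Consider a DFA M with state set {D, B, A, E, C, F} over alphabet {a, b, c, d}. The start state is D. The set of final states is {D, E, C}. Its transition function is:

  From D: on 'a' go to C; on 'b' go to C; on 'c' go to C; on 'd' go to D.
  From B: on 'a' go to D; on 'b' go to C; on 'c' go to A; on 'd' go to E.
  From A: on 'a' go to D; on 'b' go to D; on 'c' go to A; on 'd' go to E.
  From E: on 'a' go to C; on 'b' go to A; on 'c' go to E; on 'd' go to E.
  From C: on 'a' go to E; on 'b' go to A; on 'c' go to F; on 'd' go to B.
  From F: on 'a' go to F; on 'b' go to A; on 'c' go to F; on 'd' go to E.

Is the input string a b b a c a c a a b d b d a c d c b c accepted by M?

D → C → A → D → C → F → F → F → F → F → A → E → A → E → C → F → E → E → A → A
End state A is not accepting.

No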